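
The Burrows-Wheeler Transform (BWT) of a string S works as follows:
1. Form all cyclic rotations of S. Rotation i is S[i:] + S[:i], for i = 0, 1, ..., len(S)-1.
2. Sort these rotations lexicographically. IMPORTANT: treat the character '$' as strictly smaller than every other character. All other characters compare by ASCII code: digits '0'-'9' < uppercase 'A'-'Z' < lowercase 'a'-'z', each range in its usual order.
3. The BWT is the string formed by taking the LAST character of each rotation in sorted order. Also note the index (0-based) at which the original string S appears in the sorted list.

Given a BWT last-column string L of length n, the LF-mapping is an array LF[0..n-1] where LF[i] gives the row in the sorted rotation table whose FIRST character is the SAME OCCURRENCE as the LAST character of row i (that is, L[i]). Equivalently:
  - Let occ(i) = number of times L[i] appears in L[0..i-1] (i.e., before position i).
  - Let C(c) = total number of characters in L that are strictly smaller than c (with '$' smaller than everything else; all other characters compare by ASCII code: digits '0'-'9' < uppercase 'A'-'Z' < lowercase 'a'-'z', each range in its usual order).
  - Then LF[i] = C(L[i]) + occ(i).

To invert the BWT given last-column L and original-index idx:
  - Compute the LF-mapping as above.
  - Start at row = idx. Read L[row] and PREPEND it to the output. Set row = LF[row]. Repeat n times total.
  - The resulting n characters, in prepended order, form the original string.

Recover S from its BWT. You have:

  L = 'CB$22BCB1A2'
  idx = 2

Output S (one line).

Answer: 222CB1BBAC$

Derivation:
LF mapping: 9 6 0 2 3 7 10 8 1 5 4
Walk LF starting at row 2, prepending L[row]:
  step 1: row=2, L[2]='$', prepend. Next row=LF[2]=0
  step 2: row=0, L[0]='C', prepend. Next row=LF[0]=9
  step 3: row=9, L[9]='A', prepend. Next row=LF[9]=5
  step 4: row=5, L[5]='B', prepend. Next row=LF[5]=7
  step 5: row=7, L[7]='B', prepend. Next row=LF[7]=8
  step 6: row=8, L[8]='1', prepend. Next row=LF[8]=1
  step 7: row=1, L[1]='B', prepend. Next row=LF[1]=6
  step 8: row=6, L[6]='C', prepend. Next row=LF[6]=10
  step 9: row=10, L[10]='2', prepend. Next row=LF[10]=4
  step 10: row=4, L[4]='2', prepend. Next row=LF[4]=3
  step 11: row=3, L[3]='2', prepend. Next row=LF[3]=2
Reversed output: 222CB1BBAC$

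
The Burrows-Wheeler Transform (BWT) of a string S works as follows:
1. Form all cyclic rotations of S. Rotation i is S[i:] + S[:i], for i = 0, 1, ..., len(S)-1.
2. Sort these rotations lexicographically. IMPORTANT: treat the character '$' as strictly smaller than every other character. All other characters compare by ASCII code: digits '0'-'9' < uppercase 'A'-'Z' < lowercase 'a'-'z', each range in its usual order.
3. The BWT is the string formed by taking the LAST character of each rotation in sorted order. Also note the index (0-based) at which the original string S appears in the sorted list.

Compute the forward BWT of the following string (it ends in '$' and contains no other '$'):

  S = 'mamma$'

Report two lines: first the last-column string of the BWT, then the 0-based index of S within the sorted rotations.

Answer: ammm$a
4

Derivation:
All 6 rotations (rotation i = S[i:]+S[:i]):
  rot[0] = mamma$
  rot[1] = amma$m
  rot[2] = mma$ma
  rot[3] = ma$mam
  rot[4] = a$mamm
  rot[5] = $mamma
Sorted (with $ < everything):
  sorted[0] = $mamma  (last char: 'a')
  sorted[1] = a$mamm  (last char: 'm')
  sorted[2] = amma$m  (last char: 'm')
  sorted[3] = ma$mam  (last char: 'm')
  sorted[4] = mamma$  (last char: '$')
  sorted[5] = mma$ma  (last char: 'a')
Last column: ammm$a
Original string S is at sorted index 4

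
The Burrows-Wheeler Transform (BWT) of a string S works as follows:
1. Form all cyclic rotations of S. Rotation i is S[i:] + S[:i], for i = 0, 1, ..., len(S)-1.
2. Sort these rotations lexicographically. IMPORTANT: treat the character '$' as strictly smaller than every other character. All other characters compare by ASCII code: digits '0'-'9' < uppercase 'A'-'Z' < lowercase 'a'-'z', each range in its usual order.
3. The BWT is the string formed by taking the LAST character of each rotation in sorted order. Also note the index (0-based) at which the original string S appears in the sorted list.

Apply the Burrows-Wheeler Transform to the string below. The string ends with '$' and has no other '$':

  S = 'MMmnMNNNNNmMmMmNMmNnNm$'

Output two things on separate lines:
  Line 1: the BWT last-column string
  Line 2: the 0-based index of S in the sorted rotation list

All 23 rotations (rotation i = S[i:]+S[:i]):
  rot[0] = MMmnMNNNNNmMmMmNMmNnNm$
  rot[1] = MmnMNNNNNmMmMmNMmNnNm$M
  rot[2] = mnMNNNNNmMmMmNMmNnNm$MM
  rot[3] = nMNNNNNmMmMmNMmNnNm$MMm
  rot[4] = MNNNNNmMmMmNMmNnNm$MMmn
  rot[5] = NNNNNmMmMmNMmNnNm$MMmnM
  rot[6] = NNNNmMmMmNMmNnNm$MMmnMN
  rot[7] = NNNmMmMmNMmNnNm$MMmnMNN
  rot[8] = NNmMmMmNMmNnNm$MMmnMNNN
  rot[9] = NmMmMmNMmNnNm$MMmnMNNNN
  rot[10] = mMmMmNMmNnNm$MMmnMNNNNN
  rot[11] = MmMmNMmNnNm$MMmnMNNNNNm
  rot[12] = mMmNMmNnNm$MMmnMNNNNNmM
  rot[13] = MmNMmNnNm$MMmnMNNNNNmMm
  rot[14] = mNMmNnNm$MMmnMNNNNNmMmM
  rot[15] = NMmNnNm$MMmnMNNNNNmMmMm
  rot[16] = MmNnNm$MMmnMNNNNNmMmMmN
  rot[17] = mNnNm$MMmnMNNNNNmMmMmNM
  rot[18] = NnNm$MMmnMNNNNNmMmMmNMm
  rot[19] = nNm$MMmnMNNNNNmMmMmNMmN
  rot[20] = Nm$MMmnMNNNNNmMmMmNMmNn
  rot[21] = m$MMmnMNNNNNmMmMmNMmNnN
  rot[22] = $MMmnMNNNNNmMmMmNMmNnNm
Sorted (with $ < everything):
  sorted[0] = $MMmnMNNNNNmMmMmNMmNnNm  (last char: 'm')
  sorted[1] = MMmnMNNNNNmMmMmNMmNnNm$  (last char: '$')
  sorted[2] = MNNNNNmMmMmNMmNnNm$MMmn  (last char: 'n')
  sorted[3] = MmMmNMmNnNm$MMmnMNNNNNm  (last char: 'm')
  sorted[4] = MmNMmNnNm$MMmnMNNNNNmMm  (last char: 'm')
  sorted[5] = MmNnNm$MMmnMNNNNNmMmMmN  (last char: 'N')
  sorted[6] = MmnMNNNNNmMmMmNMmNnNm$M  (last char: 'M')
  sorted[7] = NMmNnNm$MMmnMNNNNNmMmMm  (last char: 'm')
  sorted[8] = NNNNNmMmMmNMmNnNm$MMmnM  (last char: 'M')
  sorted[9] = NNNNmMmMmNMmNnNm$MMmnMN  (last char: 'N')
  sorted[10] = NNNmMmMmNMmNnNm$MMmnMNN  (last char: 'N')
  sorted[11] = NNmMmMmNMmNnNm$MMmnMNNN  (last char: 'N')
  sorted[12] = Nm$MMmnMNNNNNmMmMmNMmNn  (last char: 'n')
  sorted[13] = NmMmMmNMmNnNm$MMmnMNNNN  (last char: 'N')
  sorted[14] = NnNm$MMmnMNNNNNmMmMmNMm  (last char: 'm')
  sorted[15] = m$MMmnMNNNNNmMmMmNMmNnN  (last char: 'N')
  sorted[16] = mMmMmNMmNnNm$MMmnMNNNNN  (last char: 'N')
  sorted[17] = mMmNMmNnNm$MMmnMNNNNNmM  (last char: 'M')
  sorted[18] = mNMmNnNm$MMmnMNNNNNmMmM  (last char: 'M')
  sorted[19] = mNnNm$MMmnMNNNNNmMmMmNM  (last char: 'M')
  sorted[20] = mnMNNNNNmMmMmNMmNnNm$MM  (last char: 'M')
  sorted[21] = nMNNNNNmMmMmNMmNnNm$MMm  (last char: 'm')
  sorted[22] = nNm$MMmnMNNNNNmMmMmNMmN  (last char: 'N')
Last column: m$nmmNMmMNNNnNmNNMMMMmN
Original string S is at sorted index 1

Answer: m$nmmNMmMNNNnNmNNMMMMmN
1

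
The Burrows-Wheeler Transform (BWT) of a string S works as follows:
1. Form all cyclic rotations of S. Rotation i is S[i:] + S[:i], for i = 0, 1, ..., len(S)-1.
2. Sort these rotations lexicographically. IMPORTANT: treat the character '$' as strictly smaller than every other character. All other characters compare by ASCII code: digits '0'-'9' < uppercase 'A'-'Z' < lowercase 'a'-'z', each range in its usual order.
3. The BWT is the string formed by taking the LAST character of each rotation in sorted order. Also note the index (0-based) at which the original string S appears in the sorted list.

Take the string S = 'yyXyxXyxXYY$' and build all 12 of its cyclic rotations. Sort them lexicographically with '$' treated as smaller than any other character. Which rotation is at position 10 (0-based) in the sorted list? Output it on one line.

All 12 rotations (rotation i = S[i:]+S[:i]):
  rot[0] = yyXyxXyxXYY$
  rot[1] = yXyxXyxXYY$y
  rot[2] = XyxXyxXYY$yy
  rot[3] = yxXyxXYY$yyX
  rot[4] = xXyxXYY$yyXy
  rot[5] = XyxXYY$yyXyx
  rot[6] = yxXYY$yyXyxX
  rot[7] = xXYY$yyXyxXy
  rot[8] = XYY$yyXyxXyx
  rot[9] = YY$yyXyxXyxX
  rot[10] = Y$yyXyxXyxXY
  rot[11] = $yyXyxXyxXYY
Sorted (with $ < everything):
  sorted[0] = $yyXyxXyxXYY
  sorted[1] = XYY$yyXyxXyx
  sorted[2] = XyxXYY$yyXyx
  sorted[3] = XyxXyxXYY$yy
  sorted[4] = Y$yyXyxXyxXY
  sorted[5] = YY$yyXyxXyxX
  sorted[6] = xXYY$yyXyxXy
  sorted[7] = xXyxXYY$yyXy
  sorted[8] = yXyxXyxXYY$y
  sorted[9] = yxXYY$yyXyxX
  sorted[10] = yxXyxXYY$yyX
  sorted[11] = yyXyxXyxXYY$
sorted[10] = yxXyxXYY$yyX

Answer: yxXyxXYY$yyX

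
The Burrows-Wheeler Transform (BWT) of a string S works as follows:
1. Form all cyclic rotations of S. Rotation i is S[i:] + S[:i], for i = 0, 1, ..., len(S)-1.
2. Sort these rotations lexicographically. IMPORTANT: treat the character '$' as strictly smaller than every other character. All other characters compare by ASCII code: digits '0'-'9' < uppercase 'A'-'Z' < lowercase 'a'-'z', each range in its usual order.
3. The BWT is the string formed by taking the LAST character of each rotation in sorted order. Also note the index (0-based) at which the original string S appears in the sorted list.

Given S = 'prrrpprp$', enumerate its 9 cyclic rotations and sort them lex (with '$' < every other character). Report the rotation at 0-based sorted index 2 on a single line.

Answer: pprp$prrr

Derivation:
All 9 rotations (rotation i = S[i:]+S[:i]):
  rot[0] = prrrpprp$
  rot[1] = rrrpprp$p
  rot[2] = rrpprp$pr
  rot[3] = rpprp$prr
  rot[4] = pprp$prrr
  rot[5] = prp$prrrp
  rot[6] = rp$prrrpp
  rot[7] = p$prrrppr
  rot[8] = $prrrpprp
Sorted (with $ < everything):
  sorted[0] = $prrrpprp
  sorted[1] = p$prrrppr
  sorted[2] = pprp$prrr
  sorted[3] = prp$prrrp
  sorted[4] = prrrpprp$
  sorted[5] = rp$prrrpp
  sorted[6] = rpprp$prr
  sorted[7] = rrpprp$pr
  sorted[8] = rrrpprp$p
sorted[2] = pprp$prrr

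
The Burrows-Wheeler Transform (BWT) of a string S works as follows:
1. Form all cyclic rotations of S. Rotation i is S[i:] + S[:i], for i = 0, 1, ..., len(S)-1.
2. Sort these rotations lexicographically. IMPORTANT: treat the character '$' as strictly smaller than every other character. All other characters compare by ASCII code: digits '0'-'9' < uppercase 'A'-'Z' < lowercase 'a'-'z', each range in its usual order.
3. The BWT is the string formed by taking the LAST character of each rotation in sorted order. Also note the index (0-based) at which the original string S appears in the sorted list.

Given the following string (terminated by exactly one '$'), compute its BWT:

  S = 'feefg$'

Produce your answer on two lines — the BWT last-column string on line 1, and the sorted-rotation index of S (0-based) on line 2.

Answer: gfe$ef
3

Derivation:
All 6 rotations (rotation i = S[i:]+S[:i]):
  rot[0] = feefg$
  rot[1] = eefg$f
  rot[2] = efg$fe
  rot[3] = fg$fee
  rot[4] = g$feef
  rot[5] = $feefg
Sorted (with $ < everything):
  sorted[0] = $feefg  (last char: 'g')
  sorted[1] = eefg$f  (last char: 'f')
  sorted[2] = efg$fe  (last char: 'e')
  sorted[3] = feefg$  (last char: '$')
  sorted[4] = fg$fee  (last char: 'e')
  sorted[5] = g$feef  (last char: 'f')
Last column: gfe$ef
Original string S is at sorted index 3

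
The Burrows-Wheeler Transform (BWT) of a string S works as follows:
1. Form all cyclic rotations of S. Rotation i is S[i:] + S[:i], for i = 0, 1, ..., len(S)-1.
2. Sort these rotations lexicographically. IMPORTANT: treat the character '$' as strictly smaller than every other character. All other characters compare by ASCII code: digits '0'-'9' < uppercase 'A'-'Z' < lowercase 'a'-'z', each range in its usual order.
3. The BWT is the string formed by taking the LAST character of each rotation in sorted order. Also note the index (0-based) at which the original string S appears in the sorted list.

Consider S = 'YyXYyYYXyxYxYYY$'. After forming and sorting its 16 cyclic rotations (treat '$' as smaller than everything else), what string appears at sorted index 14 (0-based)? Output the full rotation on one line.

Answer: yYYXyxYxYYY$YyXY

Derivation:
All 16 rotations (rotation i = S[i:]+S[:i]):
  rot[0] = YyXYyYYXyxYxYYY$
  rot[1] = yXYyYYXyxYxYYY$Y
  rot[2] = XYyYYXyxYxYYY$Yy
  rot[3] = YyYYXyxYxYYY$YyX
  rot[4] = yYYXyxYxYYY$YyXY
  rot[5] = YYXyxYxYYY$YyXYy
  rot[6] = YXyxYxYYY$YyXYyY
  rot[7] = XyxYxYYY$YyXYyYY
  rot[8] = yxYxYYY$YyXYyYYX
  rot[9] = xYxYYY$YyXYyYYXy
  rot[10] = YxYYY$YyXYyYYXyx
  rot[11] = xYYY$YyXYyYYXyxY
  rot[12] = YYY$YyXYyYYXyxYx
  rot[13] = YY$YyXYyYYXyxYxY
  rot[14] = Y$YyXYyYYXyxYxYY
  rot[15] = $YyXYyYYXyxYxYYY
Sorted (with $ < everything):
  sorted[0] = $YyXYyYYXyxYxYYY
  sorted[1] = XYyYYXyxYxYYY$Yy
  sorted[2] = XyxYxYYY$YyXYyYY
  sorted[3] = Y$YyXYyYYXyxYxYY
  sorted[4] = YXyxYxYYY$YyXYyY
  sorted[5] = YY$YyXYyYYXyxYxY
  sorted[6] = YYXyxYxYYY$YyXYy
  sorted[7] = YYY$YyXYyYYXyxYx
  sorted[8] = YxYYY$YyXYyYYXyx
  sorted[9] = YyXYyYYXyxYxYYY$
  sorted[10] = YyYYXyxYxYYY$YyX
  sorted[11] = xYYY$YyXYyYYXyxY
  sorted[12] = xYxYYY$YyXYyYYXy
  sorted[13] = yXYyYYXyxYxYYY$Y
  sorted[14] = yYYXyxYxYYY$YyXY
  sorted[15] = yxYxYYY$YyXYyYYX
sorted[14] = yYYXyxYxYYY$YyXY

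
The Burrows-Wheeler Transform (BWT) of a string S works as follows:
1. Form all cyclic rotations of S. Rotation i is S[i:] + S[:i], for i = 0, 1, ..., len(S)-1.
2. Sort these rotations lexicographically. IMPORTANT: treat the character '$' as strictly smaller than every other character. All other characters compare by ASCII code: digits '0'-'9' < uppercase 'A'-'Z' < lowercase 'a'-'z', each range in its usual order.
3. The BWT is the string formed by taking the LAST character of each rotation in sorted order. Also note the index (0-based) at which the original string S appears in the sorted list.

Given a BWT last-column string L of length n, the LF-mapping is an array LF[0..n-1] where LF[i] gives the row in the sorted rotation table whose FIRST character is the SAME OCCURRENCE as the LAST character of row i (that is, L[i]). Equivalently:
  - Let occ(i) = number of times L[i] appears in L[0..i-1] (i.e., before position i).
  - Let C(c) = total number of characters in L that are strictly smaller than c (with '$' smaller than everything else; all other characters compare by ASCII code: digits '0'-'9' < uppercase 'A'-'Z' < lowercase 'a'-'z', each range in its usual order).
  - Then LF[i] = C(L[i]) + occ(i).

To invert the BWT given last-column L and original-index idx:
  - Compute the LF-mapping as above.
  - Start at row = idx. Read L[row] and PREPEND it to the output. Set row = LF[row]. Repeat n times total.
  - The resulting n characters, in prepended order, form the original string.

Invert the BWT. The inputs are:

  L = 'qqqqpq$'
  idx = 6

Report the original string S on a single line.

LF mapping: 2 3 4 5 1 6 0
Walk LF starting at row 6, prepending L[row]:
  step 1: row=6, L[6]='$', prepend. Next row=LF[6]=0
  step 2: row=0, L[0]='q', prepend. Next row=LF[0]=2
  step 3: row=2, L[2]='q', prepend. Next row=LF[2]=4
  step 4: row=4, L[4]='p', prepend. Next row=LF[4]=1
  step 5: row=1, L[1]='q', prepend. Next row=LF[1]=3
  step 6: row=3, L[3]='q', prepend. Next row=LF[3]=5
  step 7: row=5, L[5]='q', prepend. Next row=LF[5]=6
Reversed output: qqqpqq$

Answer: qqqpqq$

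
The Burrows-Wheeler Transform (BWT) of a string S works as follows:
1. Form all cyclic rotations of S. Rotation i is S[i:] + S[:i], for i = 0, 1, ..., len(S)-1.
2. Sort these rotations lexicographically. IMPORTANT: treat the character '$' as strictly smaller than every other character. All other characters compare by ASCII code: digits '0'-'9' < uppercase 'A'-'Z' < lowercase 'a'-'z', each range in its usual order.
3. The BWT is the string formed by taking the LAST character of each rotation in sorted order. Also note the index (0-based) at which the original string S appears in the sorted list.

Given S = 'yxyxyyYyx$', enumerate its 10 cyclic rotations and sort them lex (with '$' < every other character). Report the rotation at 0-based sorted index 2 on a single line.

Answer: x$yxyxyyYy

Derivation:
All 10 rotations (rotation i = S[i:]+S[:i]):
  rot[0] = yxyxyyYyx$
  rot[1] = xyxyyYyx$y
  rot[2] = yxyyYyx$yx
  rot[3] = xyyYyx$yxy
  rot[4] = yyYyx$yxyx
  rot[5] = yYyx$yxyxy
  rot[6] = Yyx$yxyxyy
  rot[7] = yx$yxyxyyY
  rot[8] = x$yxyxyyYy
  rot[9] = $yxyxyyYyx
Sorted (with $ < everything):
  sorted[0] = $yxyxyyYyx
  sorted[1] = Yyx$yxyxyy
  sorted[2] = x$yxyxyyYy
  sorted[3] = xyxyyYyx$y
  sorted[4] = xyyYyx$yxy
  sorted[5] = yYyx$yxyxy
  sorted[6] = yx$yxyxyyY
  sorted[7] = yxyxyyYyx$
  sorted[8] = yxyyYyx$yx
  sorted[9] = yyYyx$yxyx
sorted[2] = x$yxyxyyYy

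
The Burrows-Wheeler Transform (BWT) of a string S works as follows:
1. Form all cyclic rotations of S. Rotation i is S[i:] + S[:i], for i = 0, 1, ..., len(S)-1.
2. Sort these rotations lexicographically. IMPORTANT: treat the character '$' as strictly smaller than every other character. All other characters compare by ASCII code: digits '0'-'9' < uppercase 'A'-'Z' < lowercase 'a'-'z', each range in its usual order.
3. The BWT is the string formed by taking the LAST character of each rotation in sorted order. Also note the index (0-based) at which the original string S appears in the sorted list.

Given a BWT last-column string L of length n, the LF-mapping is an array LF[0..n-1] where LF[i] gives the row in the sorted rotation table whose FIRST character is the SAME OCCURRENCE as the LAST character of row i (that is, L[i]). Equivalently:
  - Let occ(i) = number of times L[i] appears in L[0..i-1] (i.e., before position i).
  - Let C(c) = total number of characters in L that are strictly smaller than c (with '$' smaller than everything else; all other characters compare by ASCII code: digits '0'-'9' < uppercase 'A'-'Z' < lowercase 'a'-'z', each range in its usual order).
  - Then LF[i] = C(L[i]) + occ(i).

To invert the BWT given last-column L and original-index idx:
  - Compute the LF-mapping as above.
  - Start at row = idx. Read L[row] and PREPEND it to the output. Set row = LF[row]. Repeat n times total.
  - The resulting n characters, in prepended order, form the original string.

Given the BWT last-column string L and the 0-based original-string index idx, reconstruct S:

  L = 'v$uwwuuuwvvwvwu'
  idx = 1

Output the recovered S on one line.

Answer: uuuwwwuvvwvwuv$

Derivation:
LF mapping: 6 0 1 10 11 2 3 4 12 7 8 13 9 14 5
Walk LF starting at row 1, prepending L[row]:
  step 1: row=1, L[1]='$', prepend. Next row=LF[1]=0
  step 2: row=0, L[0]='v', prepend. Next row=LF[0]=6
  step 3: row=6, L[6]='u', prepend. Next row=LF[6]=3
  step 4: row=3, L[3]='w', prepend. Next row=LF[3]=10
  step 5: row=10, L[10]='v', prepend. Next row=LF[10]=8
  step 6: row=8, L[8]='w', prepend. Next row=LF[8]=12
  step 7: row=12, L[12]='v', prepend. Next row=LF[12]=9
  step 8: row=9, L[9]='v', prepend. Next row=LF[9]=7
  step 9: row=7, L[7]='u', prepend. Next row=LF[7]=4
  step 10: row=4, L[4]='w', prepend. Next row=LF[4]=11
  step 11: row=11, L[11]='w', prepend. Next row=LF[11]=13
  step 12: row=13, L[13]='w', prepend. Next row=LF[13]=14
  step 13: row=14, L[14]='u', prepend. Next row=LF[14]=5
  step 14: row=5, L[5]='u', prepend. Next row=LF[5]=2
  step 15: row=2, L[2]='u', prepend. Next row=LF[2]=1
Reversed output: uuuwwwuvvwvwuv$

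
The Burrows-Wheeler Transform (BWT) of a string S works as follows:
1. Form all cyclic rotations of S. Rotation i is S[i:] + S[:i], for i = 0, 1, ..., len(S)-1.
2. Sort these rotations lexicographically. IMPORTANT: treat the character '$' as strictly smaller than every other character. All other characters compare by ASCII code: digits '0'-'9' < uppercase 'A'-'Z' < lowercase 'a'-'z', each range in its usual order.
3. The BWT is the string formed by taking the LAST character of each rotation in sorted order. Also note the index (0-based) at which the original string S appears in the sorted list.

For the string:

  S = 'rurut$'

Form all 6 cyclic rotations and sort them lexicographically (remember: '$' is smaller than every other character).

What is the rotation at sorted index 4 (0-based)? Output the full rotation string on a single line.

All 6 rotations (rotation i = S[i:]+S[:i]):
  rot[0] = rurut$
  rot[1] = urut$r
  rot[2] = rut$ru
  rot[3] = ut$rur
  rot[4] = t$ruru
  rot[5] = $rurut
Sorted (with $ < everything):
  sorted[0] = $rurut
  sorted[1] = rurut$
  sorted[2] = rut$ru
  sorted[3] = t$ruru
  sorted[4] = urut$r
  sorted[5] = ut$rur
sorted[4] = urut$r

Answer: urut$r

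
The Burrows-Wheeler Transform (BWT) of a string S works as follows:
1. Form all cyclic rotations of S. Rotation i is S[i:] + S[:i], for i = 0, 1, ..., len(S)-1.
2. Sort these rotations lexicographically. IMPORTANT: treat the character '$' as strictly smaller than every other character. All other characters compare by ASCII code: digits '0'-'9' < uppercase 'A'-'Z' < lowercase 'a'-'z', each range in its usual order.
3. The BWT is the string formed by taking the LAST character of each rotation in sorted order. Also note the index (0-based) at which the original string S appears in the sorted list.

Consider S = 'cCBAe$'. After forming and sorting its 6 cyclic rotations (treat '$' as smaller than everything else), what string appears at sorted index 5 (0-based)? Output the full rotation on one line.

Answer: e$cCBA

Derivation:
All 6 rotations (rotation i = S[i:]+S[:i]):
  rot[0] = cCBAe$
  rot[1] = CBAe$c
  rot[2] = BAe$cC
  rot[3] = Ae$cCB
  rot[4] = e$cCBA
  rot[5] = $cCBAe
Sorted (with $ < everything):
  sorted[0] = $cCBAe
  sorted[1] = Ae$cCB
  sorted[2] = BAe$cC
  sorted[3] = CBAe$c
  sorted[4] = cCBAe$
  sorted[5] = e$cCBA
sorted[5] = e$cCBA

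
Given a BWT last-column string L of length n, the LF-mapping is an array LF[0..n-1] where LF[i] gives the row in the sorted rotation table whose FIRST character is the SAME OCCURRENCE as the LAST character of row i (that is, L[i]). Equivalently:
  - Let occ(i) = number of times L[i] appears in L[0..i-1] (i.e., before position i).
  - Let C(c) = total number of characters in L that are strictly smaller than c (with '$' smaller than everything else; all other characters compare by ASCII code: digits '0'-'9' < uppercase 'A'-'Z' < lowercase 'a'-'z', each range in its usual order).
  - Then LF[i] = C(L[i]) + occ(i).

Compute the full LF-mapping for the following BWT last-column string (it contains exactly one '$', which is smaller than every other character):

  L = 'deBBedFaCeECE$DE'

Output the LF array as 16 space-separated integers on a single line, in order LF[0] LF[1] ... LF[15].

Answer: 11 13 1 2 14 12 9 10 3 15 6 4 7 0 5 8

Derivation:
Char counts: '$':1, 'B':2, 'C':2, 'D':1, 'E':3, 'F':1, 'a':1, 'd':2, 'e':3
C (first-col start): C('$')=0, C('B')=1, C('C')=3, C('D')=5, C('E')=6, C('F')=9, C('a')=10, C('d')=11, C('e')=13
L[0]='d': occ=0, LF[0]=C('d')+0=11+0=11
L[1]='e': occ=0, LF[1]=C('e')+0=13+0=13
L[2]='B': occ=0, LF[2]=C('B')+0=1+0=1
L[3]='B': occ=1, LF[3]=C('B')+1=1+1=2
L[4]='e': occ=1, LF[4]=C('e')+1=13+1=14
L[5]='d': occ=1, LF[5]=C('d')+1=11+1=12
L[6]='F': occ=0, LF[6]=C('F')+0=9+0=9
L[7]='a': occ=0, LF[7]=C('a')+0=10+0=10
L[8]='C': occ=0, LF[8]=C('C')+0=3+0=3
L[9]='e': occ=2, LF[9]=C('e')+2=13+2=15
L[10]='E': occ=0, LF[10]=C('E')+0=6+0=6
L[11]='C': occ=1, LF[11]=C('C')+1=3+1=4
L[12]='E': occ=1, LF[12]=C('E')+1=6+1=7
L[13]='$': occ=0, LF[13]=C('$')+0=0+0=0
L[14]='D': occ=0, LF[14]=C('D')+0=5+0=5
L[15]='E': occ=2, LF[15]=C('E')+2=6+2=8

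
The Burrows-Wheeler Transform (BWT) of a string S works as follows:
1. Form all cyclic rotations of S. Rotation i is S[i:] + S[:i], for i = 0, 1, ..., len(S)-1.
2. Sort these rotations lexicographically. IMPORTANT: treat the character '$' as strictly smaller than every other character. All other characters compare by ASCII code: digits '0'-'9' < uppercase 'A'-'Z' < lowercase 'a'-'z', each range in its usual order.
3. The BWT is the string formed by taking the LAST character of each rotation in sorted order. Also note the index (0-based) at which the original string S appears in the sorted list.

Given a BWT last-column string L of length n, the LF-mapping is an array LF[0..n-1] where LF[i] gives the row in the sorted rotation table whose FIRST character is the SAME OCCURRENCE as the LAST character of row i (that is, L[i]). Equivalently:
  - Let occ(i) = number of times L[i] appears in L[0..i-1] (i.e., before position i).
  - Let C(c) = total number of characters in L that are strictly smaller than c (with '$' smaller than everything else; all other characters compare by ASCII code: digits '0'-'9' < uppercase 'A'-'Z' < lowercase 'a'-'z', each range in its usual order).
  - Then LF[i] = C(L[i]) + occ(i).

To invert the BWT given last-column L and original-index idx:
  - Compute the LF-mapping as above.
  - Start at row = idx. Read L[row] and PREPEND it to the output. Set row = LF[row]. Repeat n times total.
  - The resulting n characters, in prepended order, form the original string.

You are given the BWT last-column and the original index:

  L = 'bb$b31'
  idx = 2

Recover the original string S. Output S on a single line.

Answer: 3b1bb$

Derivation:
LF mapping: 3 4 0 5 2 1
Walk LF starting at row 2, prepending L[row]:
  step 1: row=2, L[2]='$', prepend. Next row=LF[2]=0
  step 2: row=0, L[0]='b', prepend. Next row=LF[0]=3
  step 3: row=3, L[3]='b', prepend. Next row=LF[3]=5
  step 4: row=5, L[5]='1', prepend. Next row=LF[5]=1
  step 5: row=1, L[1]='b', prepend. Next row=LF[1]=4
  step 6: row=4, L[4]='3', prepend. Next row=LF[4]=2
Reversed output: 3b1bb$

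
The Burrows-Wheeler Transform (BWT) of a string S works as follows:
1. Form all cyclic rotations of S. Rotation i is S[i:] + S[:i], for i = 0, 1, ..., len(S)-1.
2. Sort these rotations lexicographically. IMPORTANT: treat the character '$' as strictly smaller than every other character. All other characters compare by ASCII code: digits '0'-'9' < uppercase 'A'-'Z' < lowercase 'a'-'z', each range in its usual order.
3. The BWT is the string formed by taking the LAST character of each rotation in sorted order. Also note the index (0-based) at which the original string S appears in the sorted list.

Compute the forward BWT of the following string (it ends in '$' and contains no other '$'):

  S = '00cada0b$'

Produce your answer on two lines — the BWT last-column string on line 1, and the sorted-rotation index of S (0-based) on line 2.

All 9 rotations (rotation i = S[i:]+S[:i]):
  rot[0] = 00cada0b$
  rot[1] = 0cada0b$0
  rot[2] = cada0b$00
  rot[3] = ada0b$00c
  rot[4] = da0b$00ca
  rot[5] = a0b$00cad
  rot[6] = 0b$00cada
  rot[7] = b$00cada0
  rot[8] = $00cada0b
Sorted (with $ < everything):
  sorted[0] = $00cada0b  (last char: 'b')
  sorted[1] = 00cada0b$  (last char: '$')
  sorted[2] = 0b$00cada  (last char: 'a')
  sorted[3] = 0cada0b$0  (last char: '0')
  sorted[4] = a0b$00cad  (last char: 'd')
  sorted[5] = ada0b$00c  (last char: 'c')
  sorted[6] = b$00cada0  (last char: '0')
  sorted[7] = cada0b$00  (last char: '0')
  sorted[8] = da0b$00ca  (last char: 'a')
Last column: b$a0dc00a
Original string S is at sorted index 1

Answer: b$a0dc00a
1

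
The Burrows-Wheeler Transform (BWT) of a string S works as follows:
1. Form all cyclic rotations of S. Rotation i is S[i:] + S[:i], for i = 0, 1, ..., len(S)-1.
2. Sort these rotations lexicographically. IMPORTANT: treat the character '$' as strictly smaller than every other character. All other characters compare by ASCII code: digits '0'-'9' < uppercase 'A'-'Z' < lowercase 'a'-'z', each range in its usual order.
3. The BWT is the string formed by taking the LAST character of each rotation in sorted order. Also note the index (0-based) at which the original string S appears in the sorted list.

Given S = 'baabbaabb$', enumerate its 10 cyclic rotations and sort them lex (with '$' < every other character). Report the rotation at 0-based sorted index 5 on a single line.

All 10 rotations (rotation i = S[i:]+S[:i]):
  rot[0] = baabbaabb$
  rot[1] = aabbaabb$b
  rot[2] = abbaabb$ba
  rot[3] = bbaabb$baa
  rot[4] = baabb$baab
  rot[5] = aabb$baabb
  rot[6] = abb$baabba
  rot[7] = bb$baabbaa
  rot[8] = b$baabbaab
  rot[9] = $baabbaabb
Sorted (with $ < everything):
  sorted[0] = $baabbaabb
  sorted[1] = aabb$baabb
  sorted[2] = aabbaabb$b
  sorted[3] = abb$baabba
  sorted[4] = abbaabb$ba
  sorted[5] = b$baabbaab
  sorted[6] = baabb$baab
  sorted[7] = baabbaabb$
  sorted[8] = bb$baabbaa
  sorted[9] = bbaabb$baa
sorted[5] = b$baabbaab

Answer: b$baabbaab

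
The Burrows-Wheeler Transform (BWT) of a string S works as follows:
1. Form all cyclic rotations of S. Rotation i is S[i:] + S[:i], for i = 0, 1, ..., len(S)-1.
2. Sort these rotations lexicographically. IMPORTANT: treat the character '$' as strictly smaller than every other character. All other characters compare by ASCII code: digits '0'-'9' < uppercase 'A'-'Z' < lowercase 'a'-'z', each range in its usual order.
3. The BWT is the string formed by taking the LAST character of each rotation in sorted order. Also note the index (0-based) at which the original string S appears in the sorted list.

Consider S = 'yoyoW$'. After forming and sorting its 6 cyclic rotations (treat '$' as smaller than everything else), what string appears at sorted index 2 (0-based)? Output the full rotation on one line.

All 6 rotations (rotation i = S[i:]+S[:i]):
  rot[0] = yoyoW$
  rot[1] = oyoW$y
  rot[2] = yoW$yo
  rot[3] = oW$yoy
  rot[4] = W$yoyo
  rot[5] = $yoyoW
Sorted (with $ < everything):
  sorted[0] = $yoyoW
  sorted[1] = W$yoyo
  sorted[2] = oW$yoy
  sorted[3] = oyoW$y
  sorted[4] = yoW$yo
  sorted[5] = yoyoW$
sorted[2] = oW$yoy

Answer: oW$yoy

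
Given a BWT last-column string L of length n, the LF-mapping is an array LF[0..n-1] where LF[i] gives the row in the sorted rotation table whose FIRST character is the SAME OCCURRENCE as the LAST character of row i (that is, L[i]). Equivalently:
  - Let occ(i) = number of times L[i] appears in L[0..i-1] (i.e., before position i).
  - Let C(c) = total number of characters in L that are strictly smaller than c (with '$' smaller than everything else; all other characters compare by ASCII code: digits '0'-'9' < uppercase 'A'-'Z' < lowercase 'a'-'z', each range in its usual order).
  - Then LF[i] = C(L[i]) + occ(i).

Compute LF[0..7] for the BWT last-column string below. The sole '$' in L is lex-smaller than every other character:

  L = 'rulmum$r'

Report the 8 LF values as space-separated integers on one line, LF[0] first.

Char counts: '$':1, 'l':1, 'm':2, 'r':2, 'u':2
C (first-col start): C('$')=0, C('l')=1, C('m')=2, C('r')=4, C('u')=6
L[0]='r': occ=0, LF[0]=C('r')+0=4+0=4
L[1]='u': occ=0, LF[1]=C('u')+0=6+0=6
L[2]='l': occ=0, LF[2]=C('l')+0=1+0=1
L[3]='m': occ=0, LF[3]=C('m')+0=2+0=2
L[4]='u': occ=1, LF[4]=C('u')+1=6+1=7
L[5]='m': occ=1, LF[5]=C('m')+1=2+1=3
L[6]='$': occ=0, LF[6]=C('$')+0=0+0=0
L[7]='r': occ=1, LF[7]=C('r')+1=4+1=5

Answer: 4 6 1 2 7 3 0 5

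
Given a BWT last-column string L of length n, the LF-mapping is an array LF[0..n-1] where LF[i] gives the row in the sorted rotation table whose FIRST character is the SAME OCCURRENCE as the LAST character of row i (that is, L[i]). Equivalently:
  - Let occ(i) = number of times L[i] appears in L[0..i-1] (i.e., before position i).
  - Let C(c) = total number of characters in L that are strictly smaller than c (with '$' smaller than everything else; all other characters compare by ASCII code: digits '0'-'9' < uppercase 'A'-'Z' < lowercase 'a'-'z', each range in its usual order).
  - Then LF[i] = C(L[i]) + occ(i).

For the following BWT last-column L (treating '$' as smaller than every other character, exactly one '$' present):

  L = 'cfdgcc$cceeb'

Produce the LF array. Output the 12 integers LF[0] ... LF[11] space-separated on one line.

Char counts: '$':1, 'b':1, 'c':5, 'd':1, 'e':2, 'f':1, 'g':1
C (first-col start): C('$')=0, C('b')=1, C('c')=2, C('d')=7, C('e')=8, C('f')=10, C('g')=11
L[0]='c': occ=0, LF[0]=C('c')+0=2+0=2
L[1]='f': occ=0, LF[1]=C('f')+0=10+0=10
L[2]='d': occ=0, LF[2]=C('d')+0=7+0=7
L[3]='g': occ=0, LF[3]=C('g')+0=11+0=11
L[4]='c': occ=1, LF[4]=C('c')+1=2+1=3
L[5]='c': occ=2, LF[5]=C('c')+2=2+2=4
L[6]='$': occ=0, LF[6]=C('$')+0=0+0=0
L[7]='c': occ=3, LF[7]=C('c')+3=2+3=5
L[8]='c': occ=4, LF[8]=C('c')+4=2+4=6
L[9]='e': occ=0, LF[9]=C('e')+0=8+0=8
L[10]='e': occ=1, LF[10]=C('e')+1=8+1=9
L[11]='b': occ=0, LF[11]=C('b')+0=1+0=1

Answer: 2 10 7 11 3 4 0 5 6 8 9 1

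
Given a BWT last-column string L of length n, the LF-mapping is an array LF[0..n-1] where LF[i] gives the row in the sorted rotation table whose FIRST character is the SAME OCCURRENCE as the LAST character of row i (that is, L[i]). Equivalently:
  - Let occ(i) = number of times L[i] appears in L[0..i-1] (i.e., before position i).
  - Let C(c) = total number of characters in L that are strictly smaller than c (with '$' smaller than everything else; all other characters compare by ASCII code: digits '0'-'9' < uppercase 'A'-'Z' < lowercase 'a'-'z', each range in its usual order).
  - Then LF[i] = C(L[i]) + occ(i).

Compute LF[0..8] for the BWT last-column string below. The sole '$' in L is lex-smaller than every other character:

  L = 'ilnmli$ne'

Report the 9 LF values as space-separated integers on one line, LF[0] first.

Answer: 2 4 7 6 5 3 0 8 1

Derivation:
Char counts: '$':1, 'e':1, 'i':2, 'l':2, 'm':1, 'n':2
C (first-col start): C('$')=0, C('e')=1, C('i')=2, C('l')=4, C('m')=6, C('n')=7
L[0]='i': occ=0, LF[0]=C('i')+0=2+0=2
L[1]='l': occ=0, LF[1]=C('l')+0=4+0=4
L[2]='n': occ=0, LF[2]=C('n')+0=7+0=7
L[3]='m': occ=0, LF[3]=C('m')+0=6+0=6
L[4]='l': occ=1, LF[4]=C('l')+1=4+1=5
L[5]='i': occ=1, LF[5]=C('i')+1=2+1=3
L[6]='$': occ=0, LF[6]=C('$')+0=0+0=0
L[7]='n': occ=1, LF[7]=C('n')+1=7+1=8
L[8]='e': occ=0, LF[8]=C('e')+0=1+0=1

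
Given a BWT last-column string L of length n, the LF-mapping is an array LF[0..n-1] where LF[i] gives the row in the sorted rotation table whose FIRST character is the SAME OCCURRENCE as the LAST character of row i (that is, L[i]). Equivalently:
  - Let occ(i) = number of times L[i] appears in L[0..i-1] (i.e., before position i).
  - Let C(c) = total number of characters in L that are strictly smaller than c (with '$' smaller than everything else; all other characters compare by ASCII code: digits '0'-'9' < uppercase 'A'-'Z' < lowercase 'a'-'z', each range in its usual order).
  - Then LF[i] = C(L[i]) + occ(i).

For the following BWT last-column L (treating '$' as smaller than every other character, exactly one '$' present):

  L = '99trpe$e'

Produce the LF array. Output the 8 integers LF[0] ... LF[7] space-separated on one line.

Answer: 1 2 7 6 5 3 0 4

Derivation:
Char counts: '$':1, '9':2, 'e':2, 'p':1, 'r':1, 't':1
C (first-col start): C('$')=0, C('9')=1, C('e')=3, C('p')=5, C('r')=6, C('t')=7
L[0]='9': occ=0, LF[0]=C('9')+0=1+0=1
L[1]='9': occ=1, LF[1]=C('9')+1=1+1=2
L[2]='t': occ=0, LF[2]=C('t')+0=7+0=7
L[3]='r': occ=0, LF[3]=C('r')+0=6+0=6
L[4]='p': occ=0, LF[4]=C('p')+0=5+0=5
L[5]='e': occ=0, LF[5]=C('e')+0=3+0=3
L[6]='$': occ=0, LF[6]=C('$')+0=0+0=0
L[7]='e': occ=1, LF[7]=C('e')+1=3+1=4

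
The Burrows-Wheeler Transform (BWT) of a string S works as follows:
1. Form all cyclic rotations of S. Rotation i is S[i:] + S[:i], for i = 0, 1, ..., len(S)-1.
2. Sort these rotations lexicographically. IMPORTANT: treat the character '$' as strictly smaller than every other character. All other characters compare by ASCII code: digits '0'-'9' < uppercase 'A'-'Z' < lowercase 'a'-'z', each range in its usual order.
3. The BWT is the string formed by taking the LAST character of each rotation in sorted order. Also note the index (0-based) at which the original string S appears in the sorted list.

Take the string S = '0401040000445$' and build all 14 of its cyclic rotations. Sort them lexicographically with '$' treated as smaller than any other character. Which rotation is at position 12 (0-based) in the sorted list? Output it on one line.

All 14 rotations (rotation i = S[i:]+S[:i]):
  rot[0] = 0401040000445$
  rot[1] = 401040000445$0
  rot[2] = 01040000445$04
  rot[3] = 1040000445$040
  rot[4] = 040000445$0401
  rot[5] = 40000445$04010
  rot[6] = 0000445$040104
  rot[7] = 000445$0401040
  rot[8] = 00445$04010400
  rot[9] = 0445$040104000
  rot[10] = 445$0401040000
  rot[11] = 45$04010400004
  rot[12] = 5$040104000044
  rot[13] = $0401040000445
Sorted (with $ < everything):
  sorted[0] = $0401040000445
  sorted[1] = 0000445$040104
  sorted[2] = 000445$0401040
  sorted[3] = 00445$04010400
  sorted[4] = 01040000445$04
  sorted[5] = 040000445$0401
  sorted[6] = 0401040000445$
  sorted[7] = 0445$040104000
  sorted[8] = 1040000445$040
  sorted[9] = 40000445$04010
  sorted[10] = 401040000445$0
  sorted[11] = 445$0401040000
  sorted[12] = 45$04010400004
  sorted[13] = 5$040104000044
sorted[12] = 45$04010400004

Answer: 45$04010400004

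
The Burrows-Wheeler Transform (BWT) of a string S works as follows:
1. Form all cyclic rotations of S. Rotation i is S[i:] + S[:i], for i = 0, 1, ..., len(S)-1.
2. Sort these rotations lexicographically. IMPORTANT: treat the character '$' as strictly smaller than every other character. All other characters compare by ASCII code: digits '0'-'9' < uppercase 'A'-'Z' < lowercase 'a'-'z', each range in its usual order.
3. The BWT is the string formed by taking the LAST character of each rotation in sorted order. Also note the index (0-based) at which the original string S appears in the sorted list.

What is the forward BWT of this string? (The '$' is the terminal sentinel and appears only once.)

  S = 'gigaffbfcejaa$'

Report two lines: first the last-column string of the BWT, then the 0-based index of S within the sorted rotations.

Answer: aajgffcfbai$ge
11

Derivation:
All 14 rotations (rotation i = S[i:]+S[:i]):
  rot[0] = gigaffbfcejaa$
  rot[1] = igaffbfcejaa$g
  rot[2] = gaffbfcejaa$gi
  rot[3] = affbfcejaa$gig
  rot[4] = ffbfcejaa$giga
  rot[5] = fbfcejaa$gigaf
  rot[6] = bfcejaa$gigaff
  rot[7] = fcejaa$gigaffb
  rot[8] = cejaa$gigaffbf
  rot[9] = ejaa$gigaffbfc
  rot[10] = jaa$gigaffbfce
  rot[11] = aa$gigaffbfcej
  rot[12] = a$gigaffbfceja
  rot[13] = $gigaffbfcejaa
Sorted (with $ < everything):
  sorted[0] = $gigaffbfcejaa  (last char: 'a')
  sorted[1] = a$gigaffbfceja  (last char: 'a')
  sorted[2] = aa$gigaffbfcej  (last char: 'j')
  sorted[3] = affbfcejaa$gig  (last char: 'g')
  sorted[4] = bfcejaa$gigaff  (last char: 'f')
  sorted[5] = cejaa$gigaffbf  (last char: 'f')
  sorted[6] = ejaa$gigaffbfc  (last char: 'c')
  sorted[7] = fbfcejaa$gigaf  (last char: 'f')
  sorted[8] = fcejaa$gigaffb  (last char: 'b')
  sorted[9] = ffbfcejaa$giga  (last char: 'a')
  sorted[10] = gaffbfcejaa$gi  (last char: 'i')
  sorted[11] = gigaffbfcejaa$  (last char: '$')
  sorted[12] = igaffbfcejaa$g  (last char: 'g')
  sorted[13] = jaa$gigaffbfce  (last char: 'e')
Last column: aajgffcfbai$ge
Original string S is at sorted index 11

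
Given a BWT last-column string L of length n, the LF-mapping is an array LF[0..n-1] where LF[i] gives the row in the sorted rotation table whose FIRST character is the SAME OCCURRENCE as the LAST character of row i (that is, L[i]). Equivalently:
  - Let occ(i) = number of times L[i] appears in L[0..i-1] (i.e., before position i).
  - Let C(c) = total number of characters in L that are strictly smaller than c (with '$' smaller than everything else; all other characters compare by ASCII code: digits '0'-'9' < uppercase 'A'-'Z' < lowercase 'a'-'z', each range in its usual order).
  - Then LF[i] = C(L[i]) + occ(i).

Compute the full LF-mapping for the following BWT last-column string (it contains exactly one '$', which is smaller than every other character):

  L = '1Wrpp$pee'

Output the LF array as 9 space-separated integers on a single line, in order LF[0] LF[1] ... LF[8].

Char counts: '$':1, '1':1, 'W':1, 'e':2, 'p':3, 'r':1
C (first-col start): C('$')=0, C('1')=1, C('W')=2, C('e')=3, C('p')=5, C('r')=8
L[0]='1': occ=0, LF[0]=C('1')+0=1+0=1
L[1]='W': occ=0, LF[1]=C('W')+0=2+0=2
L[2]='r': occ=0, LF[2]=C('r')+0=8+0=8
L[3]='p': occ=0, LF[3]=C('p')+0=5+0=5
L[4]='p': occ=1, LF[4]=C('p')+1=5+1=6
L[5]='$': occ=0, LF[5]=C('$')+0=0+0=0
L[6]='p': occ=2, LF[6]=C('p')+2=5+2=7
L[7]='e': occ=0, LF[7]=C('e')+0=3+0=3
L[8]='e': occ=1, LF[8]=C('e')+1=3+1=4

Answer: 1 2 8 5 6 0 7 3 4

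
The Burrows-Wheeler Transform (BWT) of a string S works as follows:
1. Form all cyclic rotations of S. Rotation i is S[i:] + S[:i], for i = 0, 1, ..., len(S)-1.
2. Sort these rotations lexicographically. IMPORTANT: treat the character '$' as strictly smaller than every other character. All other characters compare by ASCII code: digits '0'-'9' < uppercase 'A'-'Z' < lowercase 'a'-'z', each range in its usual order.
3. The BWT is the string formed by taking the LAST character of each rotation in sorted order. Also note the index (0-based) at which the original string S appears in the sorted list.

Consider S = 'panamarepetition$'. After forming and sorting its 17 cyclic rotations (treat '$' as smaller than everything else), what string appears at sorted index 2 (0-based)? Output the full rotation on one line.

All 17 rotations (rotation i = S[i:]+S[:i]):
  rot[0] = panamarepetition$
  rot[1] = anamarepetition$p
  rot[2] = namarepetition$pa
  rot[3] = amarepetition$pan
  rot[4] = marepetition$pana
  rot[5] = arepetition$panam
  rot[6] = repetition$panama
  rot[7] = epetition$panamar
  rot[8] = petition$panamare
  rot[9] = etition$panamarep
  rot[10] = tition$panamarepe
  rot[11] = ition$panamarepet
  rot[12] = tion$panamarepeti
  rot[13] = ion$panamarepetit
  rot[14] = on$panamarepetiti
  rot[15] = n$panamarepetitio
  rot[16] = $panamarepetition
Sorted (with $ < everything):
  sorted[0] = $panamarepetition
  sorted[1] = amarepetition$pan
  sorted[2] = anamarepetition$p
  sorted[3] = arepetition$panam
  sorted[4] = epetition$panamar
  sorted[5] = etition$panamarep
  sorted[6] = ion$panamarepetit
  sorted[7] = ition$panamarepet
  sorted[8] = marepetition$pana
  sorted[9] = n$panamarepetitio
  sorted[10] = namarepetition$pa
  sorted[11] = on$panamarepetiti
  sorted[12] = panamarepetition$
  sorted[13] = petition$panamare
  sorted[14] = repetition$panama
  sorted[15] = tion$panamarepeti
  sorted[16] = tition$panamarepe
sorted[2] = anamarepetition$p

Answer: anamarepetition$p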